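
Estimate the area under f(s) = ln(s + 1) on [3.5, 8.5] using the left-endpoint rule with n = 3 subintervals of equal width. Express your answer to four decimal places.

Δs = (8.5 − 3.5)/3 = 5/3.
Left endpoints: 3.5, 31/6, 41/6.
f(3.5) ≈ 1.5041, f(31/6) ≈ 1.8192, f(41/6) ≈ 2.0584.
Sum = Δs · [f(3.5) + f(31/6) + f(41/6)].
Sum ≈ 8.9694.

8.9694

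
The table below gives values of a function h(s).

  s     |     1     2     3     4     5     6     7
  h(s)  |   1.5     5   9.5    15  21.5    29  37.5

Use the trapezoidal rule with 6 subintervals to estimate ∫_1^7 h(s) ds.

99.5

Δs = 1.
T_6 = (1/2)·[1.5 + 2·5 + 2·9.5 + 2·15 + 2·21.5 + 2·29 + 37.5] = 99.5.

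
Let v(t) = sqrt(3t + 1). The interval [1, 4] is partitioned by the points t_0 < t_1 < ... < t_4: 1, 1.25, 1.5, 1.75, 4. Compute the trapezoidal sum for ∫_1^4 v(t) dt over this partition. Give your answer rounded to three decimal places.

8.562

Subinterval widths: 0.25, 0.25, 0.25, 2.25.
v(1) ≈ 2.000, v(1.25) ≈ 2.179, v(1.5) ≈ 2.345, v(1.75) ≈ 2.500, v(4) ≈ 3.606.
On each subinterval the trapezoid contributes (Δt_i/2)·[v(t_{i-1}) + v(t_i)].
Sum ≈ 8.562.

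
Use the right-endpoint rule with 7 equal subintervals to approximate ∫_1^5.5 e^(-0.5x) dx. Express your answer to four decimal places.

0.9201

Δx = (5.5 − 1)/7 = 9/14.
Right endpoints: 23/14, 16/7, 41/14, 25/7, 59/14, 34/7, 5.5.
f(23/14) ≈ 0.4398, f(16/7) ≈ 0.3189, f(41/14) ≈ 0.2312, f(25/7) ≈ 0.1677, f(59/14) ≈ 0.1216, f(34/7) ≈ 0.0882, f(5.5) ≈ 0.0639.
Sum = Δx · [f(23/14) + f(16/7) + f(41/14) + ...].
Sum ≈ 0.9201.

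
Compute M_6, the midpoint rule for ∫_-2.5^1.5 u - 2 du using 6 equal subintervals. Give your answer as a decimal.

-10

Δu = (1.5 − (-2.5))/6 = 2/3.
Midpoints: -13/6, -1.5, -5/6, -1/6, 0.5, 7/6.
f(-13/6) = -25/6, f(-1.5) = -3.5, f(-5/6) = -17/6, f(-1/6) = -13/6, f(0.5) = -1.5, f(7/6) = -5/6.
Sum = Δu · [f(-13/6) + f(-1.5) + f(-5/6) + ...].
Sum = -10.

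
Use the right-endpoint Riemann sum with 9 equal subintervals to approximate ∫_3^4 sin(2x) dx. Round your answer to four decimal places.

Δx = (4 − 3)/9 = 1/9.
Right endpoints: 28/9, 29/9, 10/3, 31/9, 32/9, 11/3, 34/9, 35/9, 4.
f(28/9) ≈ -0.0609, f(29/9) ≈ 0.1606, f(10/3) ≈ 0.3742, f(31/9) ≈ 0.5693, f(32/9) ≈ 0.7365, f(11/3) ≈ 0.8675, f(34/9) ≈ 0.9558, f(35/9) ≈ 0.9971, f(4) ≈ 0.9894.
Sum = Δx · [f(28/9) + f(29/9) + f(10/3) + ...].
Sum ≈ 0.6210.

0.6210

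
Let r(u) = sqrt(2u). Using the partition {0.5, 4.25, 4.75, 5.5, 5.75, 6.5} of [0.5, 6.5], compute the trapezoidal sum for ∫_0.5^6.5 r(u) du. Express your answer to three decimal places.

14.703

Subinterval widths: 3.75, 0.5, 0.75, 0.25, 0.75.
r(0.5) ≈ 1.000, r(4.25) ≈ 2.915, r(4.75) ≈ 3.082, r(5.5) ≈ 3.317, r(5.75) ≈ 3.391, r(6.5) ≈ 3.606.
On each subinterval the trapezoid contributes (Δu_i/2)·[r(u_{i-1}) + r(u_i)].
Sum ≈ 14.703.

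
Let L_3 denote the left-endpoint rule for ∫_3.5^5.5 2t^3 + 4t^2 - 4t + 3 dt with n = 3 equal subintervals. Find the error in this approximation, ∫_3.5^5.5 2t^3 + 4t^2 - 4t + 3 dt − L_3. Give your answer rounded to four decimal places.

Exact integral: ∫_3.5^5.5 f(t) dt ≈ 517.166667.
L_3 ≈ 418.092593.
Error ≈ 517.166667 − 418.092593 ≈ 99.0741.

99.0741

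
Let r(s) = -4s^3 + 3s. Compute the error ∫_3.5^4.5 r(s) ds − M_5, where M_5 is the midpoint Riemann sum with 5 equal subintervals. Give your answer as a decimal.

Exact integral: ∫_3.5^4.5 r(s) ds = -248.
M_5 = -247.84.
Error = -248 − (-247.84) = -0.16.

-0.16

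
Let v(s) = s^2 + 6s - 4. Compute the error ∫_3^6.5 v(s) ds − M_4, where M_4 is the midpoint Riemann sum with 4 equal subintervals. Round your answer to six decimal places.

Exact integral: ∫_3^6.5 v(s) ds ≈ 168.29166667.
M_4 ≈ 168.06835938.
Error ≈ 168.29166667 − 168.06835938 ≈ 0.223307.

0.223307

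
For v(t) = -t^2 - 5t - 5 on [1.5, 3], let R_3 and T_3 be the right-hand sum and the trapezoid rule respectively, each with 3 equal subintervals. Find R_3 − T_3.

-3.5625

R_3 = -35.875.
T_3 = -32.3125.
R_3 − T_3 = -3.5625.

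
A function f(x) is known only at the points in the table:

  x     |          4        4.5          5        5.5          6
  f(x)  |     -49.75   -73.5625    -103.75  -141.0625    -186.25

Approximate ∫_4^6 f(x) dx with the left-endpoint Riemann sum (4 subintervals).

Δx = 0.5.
Sum = 0.5·[(-49.75) + (-73.5625) + (-103.75) + (-141.0625)] = -184.0625.

-184.0625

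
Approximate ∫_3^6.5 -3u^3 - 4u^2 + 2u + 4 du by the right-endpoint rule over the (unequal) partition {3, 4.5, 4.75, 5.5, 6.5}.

Subinterval widths: 1.5, 0.25, 0.75, 1.
Right endpoints: 4.5, 4.75, 5.5, 6.5.
f(4.5) = -341.375, f(4.75) = -398.265625, f(5.5) = -605.125, f(6.5) = -975.875.
Sum = Σ Δu_i · f(u_i).
Sum = -2041.34765625.

-2041.34765625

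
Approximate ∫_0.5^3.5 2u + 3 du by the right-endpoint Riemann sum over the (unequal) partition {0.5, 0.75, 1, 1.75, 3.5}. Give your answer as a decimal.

Subinterval widths: 0.25, 0.25, 0.75, 1.75.
Right endpoints: 0.75, 1, 1.75, 3.5.
f(0.75) = 4.5, f(1) = 5, f(1.75) = 6.5, f(3.5) = 10.
Sum = Σ Δu_i · f(u_i).
Sum = 24.75.

24.75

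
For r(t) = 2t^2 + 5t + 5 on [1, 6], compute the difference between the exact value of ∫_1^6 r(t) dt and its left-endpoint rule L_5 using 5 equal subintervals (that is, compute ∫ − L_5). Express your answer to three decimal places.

Exact integral: ∫_1^6 r(t) dt ≈ 255.83333.
L_5 = 210.
Error ≈ 255.83333 − 210 ≈ 45.833.

45.833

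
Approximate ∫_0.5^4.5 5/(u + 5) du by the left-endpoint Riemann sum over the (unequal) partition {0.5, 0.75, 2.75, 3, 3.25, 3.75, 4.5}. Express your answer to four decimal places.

Subinterval widths: 0.25, 2, 0.25, 0.25, 0.5, 0.75.
Left endpoints: 0.5, 0.75, 2.75, 3, 3.25, 3.75.
f(0.5) = 10/11, f(0.75) = 20/23, f(2.75) = 20/31, f(3) = 0.625, f(3.25) = 20/33, f(3.75) = 4/7.
Sum = Σ Δu_i · f(u_i).
Sum ≈ 3.0155.

3.0155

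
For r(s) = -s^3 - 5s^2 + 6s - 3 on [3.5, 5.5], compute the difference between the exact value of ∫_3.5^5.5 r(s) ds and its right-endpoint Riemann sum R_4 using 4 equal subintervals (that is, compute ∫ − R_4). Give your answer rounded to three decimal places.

51.917

Exact integral: ∫_3.5^5.5 r(s) ds ≈ -349.08333.
R_4 = -401.
Error ≈ -349.08333 − (-401) ≈ 51.917.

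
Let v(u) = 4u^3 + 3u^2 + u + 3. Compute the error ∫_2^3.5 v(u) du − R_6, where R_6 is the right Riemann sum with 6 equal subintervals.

-21.28125

Exact integral: ∫_2^3.5 v(u) du = 177.5625.
R_6 = 198.84375.
Error = 177.5625 − 198.84375 = -21.28125.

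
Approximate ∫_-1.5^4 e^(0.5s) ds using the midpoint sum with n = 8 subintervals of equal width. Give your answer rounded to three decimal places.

13.766

Δs = (4 − (-1.5))/8 = 0.6875.
Midpoints: -1.15625, -0.46875, 0.21875, 0.90625, 1.59375, 2.28125, 2.96875, 3.65625.
f(-1.15625) ≈ 0.561, f(-0.46875) ≈ 0.791, f(0.21875) ≈ 1.116, f(0.90625) ≈ 1.573, f(1.59375) ≈ 2.219, f(2.28125) ≈ 3.129, f(2.96875) ≈ 4.412, f(3.65625) ≈ 6.222.
Sum = Δs · [f(-1.15625) + f(-0.46875) + f(0.21875) + ...].
Sum ≈ 13.766.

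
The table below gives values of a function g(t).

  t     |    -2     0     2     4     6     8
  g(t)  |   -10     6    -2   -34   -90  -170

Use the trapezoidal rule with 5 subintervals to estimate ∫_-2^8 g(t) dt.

Δt = 2.
T_5 = (2/2)·[(-10) + 2·6 + 2·(-2) + 2·(-34) + 2·(-90) + (-170)] = -420.

-420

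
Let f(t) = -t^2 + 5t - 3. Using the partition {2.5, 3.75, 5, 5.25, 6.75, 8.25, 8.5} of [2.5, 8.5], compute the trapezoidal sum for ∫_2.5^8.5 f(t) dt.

Subinterval widths: 1.25, 1.25, 0.25, 1.5, 1.5, 0.25.
f(2.5) = 3.25, f(3.75) = 1.6875, f(5) = -3, f(5.25) = -4.3125, f(6.75) = -14.8125, f(8.25) = -29.8125, f(8.5) = -32.75.
On each subinterval the trapezoid contributes (Δt_i/2)·[f(t_{i-1}) + f(t_i)].
Sum = -54.28125.

-54.28125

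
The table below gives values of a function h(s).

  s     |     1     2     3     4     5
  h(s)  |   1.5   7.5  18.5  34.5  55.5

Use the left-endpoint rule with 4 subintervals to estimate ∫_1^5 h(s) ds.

Δs = 1.
Sum = 1·[1.5 + 7.5 + 18.5 + 34.5] = 62.

62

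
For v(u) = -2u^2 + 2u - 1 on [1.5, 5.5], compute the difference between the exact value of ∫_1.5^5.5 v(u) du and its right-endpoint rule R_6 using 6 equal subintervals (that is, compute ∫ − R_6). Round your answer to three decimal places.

Exact integral: ∫_1.5^5.5 v(u) du ≈ -84.66667.
R_6 ≈ -101.25926.
Error ≈ -84.66667 − (-101.25926) ≈ 16.593.

16.593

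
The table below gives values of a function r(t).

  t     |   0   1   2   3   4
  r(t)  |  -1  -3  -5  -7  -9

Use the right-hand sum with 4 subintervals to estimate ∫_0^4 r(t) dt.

-24

Δt = 1.
Sum = 1·[(-3) + (-5) + (-7) + (-9)] = -24.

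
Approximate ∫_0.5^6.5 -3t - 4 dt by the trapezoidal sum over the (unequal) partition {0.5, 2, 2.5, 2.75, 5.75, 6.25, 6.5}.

Subinterval widths: 1.5, 0.5, 0.25, 3, 0.5, 0.25.
f(0.5) = -5.5, f(2) = -10, f(2.5) = -11.5, f(2.75) = -12.25, f(5.75) = -21.25, f(6.25) = -22.75, f(6.5) = -23.5.
On each subinterval the trapezoid contributes (Δt_i/2)·[f(t_{i-1}) + f(t_i)].
Sum = -87.

-87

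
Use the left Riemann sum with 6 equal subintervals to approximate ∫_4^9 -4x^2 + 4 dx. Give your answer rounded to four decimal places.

Δx = (9 − 4)/6 = 5/6.
Left endpoints: 4, 29/6, 17/3, 6.5, 22/3, 49/6.
f(4) = -60, f(29/6) = -805/9, f(17/3) = -1120/9, f(6.5) = -165, f(22/3) = -1900/9, f(49/6) = -2365/9.
Sum = Δx · [f(4) + f(29/6) + f(17/3) + ...].
Sum ≈ -760.6481.

-760.6481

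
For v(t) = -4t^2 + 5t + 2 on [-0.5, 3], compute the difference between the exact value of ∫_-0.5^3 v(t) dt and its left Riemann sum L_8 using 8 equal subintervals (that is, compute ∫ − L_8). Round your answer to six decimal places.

-3.381510

Exact integral: ∫_-0.5^3 v(t) dt ≈ -7.29166667.
L_8 = -3.91015625.
Error ≈ -7.29166667 − (-3.91015625) ≈ -3.381510.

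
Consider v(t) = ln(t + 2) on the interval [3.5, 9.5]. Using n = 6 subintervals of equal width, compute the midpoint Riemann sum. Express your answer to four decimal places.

12.7148

Δt = (9.5 − 3.5)/6 = 1.
Midpoints: 4, 5, 6, 7, 8, 9.
v(4) ≈ 1.7918, v(5) ≈ 1.9459, v(6) ≈ 2.0794, v(7) ≈ 2.1972, v(8) ≈ 2.3026, v(9) ≈ 2.3979.
Sum = Δt · [v(4) + v(5) + v(6) + ...].
Sum ≈ 12.7148.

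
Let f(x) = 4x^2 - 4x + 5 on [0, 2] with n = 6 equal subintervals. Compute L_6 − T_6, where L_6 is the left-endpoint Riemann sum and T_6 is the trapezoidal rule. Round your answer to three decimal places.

L_6 ≈ 11.48148.
T_6 ≈ 12.81481.
L_6 − T_6 ≈ -1.333.

-1.333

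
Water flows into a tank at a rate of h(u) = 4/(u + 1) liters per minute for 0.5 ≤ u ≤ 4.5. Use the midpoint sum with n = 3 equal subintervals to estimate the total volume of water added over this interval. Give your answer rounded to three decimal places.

Δu = (4.5 − 0.5)/3 = 4/3.
Midpoints: 7/6, 2.5, 23/6.
h(7/6) = 24/13, h(2.5) = 8/7, h(23/6) = 24/29.
Sum = Δu · [h(7/6) + h(2.5) + h(23/6)].
Sum ≈ 5.089.

5.089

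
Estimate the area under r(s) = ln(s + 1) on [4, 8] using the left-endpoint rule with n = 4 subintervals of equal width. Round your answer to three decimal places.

Δs = (8 − 4)/4 = 1.
Left endpoints: 4, 5, 6, 7.
r(4) ≈ 1.609, r(5) ≈ 1.792, r(6) ≈ 1.946, r(7) ≈ 2.079.
Sum = Δs · [r(4) + r(5) + r(6) + r(7)].
Sum ≈ 7.427.

7.427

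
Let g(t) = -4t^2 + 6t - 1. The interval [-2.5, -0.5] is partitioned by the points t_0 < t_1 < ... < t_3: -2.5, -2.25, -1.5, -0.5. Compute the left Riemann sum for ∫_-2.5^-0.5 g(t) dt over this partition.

-55.3125

Subinterval widths: 0.25, 0.75, 1.
Left endpoints: -2.5, -2.25, -1.5.
g(-2.5) = -41, g(-2.25) = -34.75, g(-1.5) = -19.
Sum = Σ Δt_i · g(t_i).
Sum = -55.3125.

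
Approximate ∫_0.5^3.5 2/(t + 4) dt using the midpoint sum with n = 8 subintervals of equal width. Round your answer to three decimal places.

1.021

Δt = (3.5 − 0.5)/8 = 0.375.
Midpoints: 0.6875, 1.0625, 1.4375, 1.8125, 2.1875, 2.5625, 2.9375, 3.3125.
f(0.6875) = 32/75, f(1.0625) = 32/81, f(1.4375) = 32/87, f(1.8125) = 32/93, f(2.1875) = 32/99, f(2.5625) = 32/105, f(2.9375) = 32/111, f(3.3125) = 32/117.
Sum = Δt · [f(0.6875) + f(1.0625) + f(1.4375) + ...].
Sum ≈ 1.021.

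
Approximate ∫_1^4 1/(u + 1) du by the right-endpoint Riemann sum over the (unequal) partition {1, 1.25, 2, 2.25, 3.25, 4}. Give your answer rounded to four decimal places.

Subinterval widths: 0.25, 0.75, 0.25, 1, 0.75.
Right endpoints: 1.25, 2, 2.25, 3.25, 4.
f(1.25) = 4/9, f(2) = 1/3, f(2.25) = 4/13, f(3.25) = 4/17, f(4) = 0.2.
Sum = Σ Δu_i · f(u_i).
Sum ≈ 0.8233.

0.8233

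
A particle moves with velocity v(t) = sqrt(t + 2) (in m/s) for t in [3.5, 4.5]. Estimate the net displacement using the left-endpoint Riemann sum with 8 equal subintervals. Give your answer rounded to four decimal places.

Δt = (4.5 − 3.5)/8 = 0.125.
Left endpoints: 3.5, 3.625, 3.75, 3.875, 4, 4.125, 4.25, 4.375.
v(3.5) ≈ 2.3452, v(3.625) ≈ 2.3717, v(3.75) ≈ 2.3979, v(3.875) ≈ 2.4238, v(4) ≈ 2.4495, v(4.125) ≈ 2.4749, v(4.25) ≈ 2.5000, v(4.375) ≈ 2.5249.
Sum = Δt · [v(3.5) + v(3.625) + v(3.75) + ...].
Sum ≈ 2.4360.

2.4360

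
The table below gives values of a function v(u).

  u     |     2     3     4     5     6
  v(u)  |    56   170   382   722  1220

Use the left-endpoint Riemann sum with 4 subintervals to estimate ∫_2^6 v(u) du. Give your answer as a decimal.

1330

Δu = 1.
Sum = 1·[56 + 170 + 382 + 722] = 1330.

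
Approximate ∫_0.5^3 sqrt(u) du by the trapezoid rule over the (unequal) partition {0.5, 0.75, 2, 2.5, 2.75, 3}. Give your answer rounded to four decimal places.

3.1994

Subinterval widths: 0.25, 1.25, 0.5, 0.25, 0.25.
f(0.5) ≈ 0.7071, f(0.75) ≈ 0.8660, f(2) ≈ 1.4142, f(2.5) ≈ 1.5811, f(2.75) ≈ 1.6583, f(3) ≈ 1.7321.
On each subinterval the trapezoid contributes (Δu_i/2)·[f(u_{i-1}) + f(u_i)].
Sum ≈ 3.1994.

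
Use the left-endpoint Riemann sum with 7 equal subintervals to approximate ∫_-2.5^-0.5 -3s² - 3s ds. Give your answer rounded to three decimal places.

-8.296

Δs = (-0.5 − (-2.5))/7 = 2/7.
Left endpoints: -2.5, -31/14, -27/14, -23/14, -19/14, -15/14, -11/14.
f(-2.5) = -11.25, f(-31/14) = -1581/196, f(-27/14) = -1053/196, f(-23/14) = -621/196, f(-19/14) = -285/196, f(-15/14) = -45/196, f(-11/14) = 99/196.
Sum = Δs · [f(-2.5) + f(-31/14) + f(-27/14) + ...].
Sum ≈ -8.296.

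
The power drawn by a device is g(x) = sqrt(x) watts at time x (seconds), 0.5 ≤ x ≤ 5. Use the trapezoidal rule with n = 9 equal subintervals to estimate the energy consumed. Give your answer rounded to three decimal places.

7.208

Δx = (5 − 0.5)/9 = 0.5.
g(0.5) ≈ 0.707, g(1) ≈ 1.000, g(1.5) ≈ 1.225, g(2) ≈ 1.414, g(2.5) ≈ 1.581, g(3) ≈ 1.732, g(3.5) ≈ 1.871, g(4) ≈ 2.000, g(4.5) ≈ 2.121, g(5) ≈ 2.236.
T_9 = (Δx/2)·[g(x_0) + 2g(x_1) + ... + 2g(x_{8}) + g(x_9)].
Sum ≈ 7.208.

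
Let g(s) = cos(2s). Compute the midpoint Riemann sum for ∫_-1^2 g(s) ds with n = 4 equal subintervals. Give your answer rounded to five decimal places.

0.08389

Δs = (2 − (-1))/4 = 0.75.
Midpoints: -0.625, 0.125, 0.875, 1.625.
g(-0.625) ≈ 0.31532, g(0.125) ≈ 0.96891, g(0.875) ≈ -0.17825, g(1.625) ≈ -0.99413.
Sum = Δs · [g(-0.625) + g(0.125) + g(0.875) + g(1.625)].
Sum ≈ 0.08389.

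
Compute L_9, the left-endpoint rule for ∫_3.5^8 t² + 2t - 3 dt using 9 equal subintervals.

Δt = (8 − 3.5)/9 = 0.5.
Left endpoints: 3.5, 4, 4.5, 5, 5.5, 6, 6.5, 7, 7.5.
f(3.5) = 16.25, f(4) = 21, f(4.5) = 26.25, f(5) = 32, f(5.5) = 38.25, f(6) = 45, f(6.5) = 52.25, f(7) = 60, f(7.5) = 68.25.
Sum = Δt · [f(3.5) + f(4) + f(4.5) + ...].
Sum = 179.625.

179.625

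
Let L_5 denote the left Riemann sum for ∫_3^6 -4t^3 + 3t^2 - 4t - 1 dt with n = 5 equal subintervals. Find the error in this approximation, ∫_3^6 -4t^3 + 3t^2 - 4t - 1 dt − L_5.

Exact integral: ∫_3^6 f(t) dt = -1083.
L_5 = -886.08.
Error = -1083 − (-886.08) = -196.92.

-196.92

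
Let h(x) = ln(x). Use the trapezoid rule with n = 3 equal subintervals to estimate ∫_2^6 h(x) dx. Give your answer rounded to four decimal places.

5.3158

Δx = (6 − 2)/3 = 4/3.
h(2) ≈ 0.6931, h(10/3) ≈ 1.2040, h(14/3) ≈ 1.5404, h(6) ≈ 1.7918.
T_3 = (Δx/2)·[h(x_0) + 2h(x_1) + 2h(x_2) + h(x_3)].
Sum ≈ 5.3158.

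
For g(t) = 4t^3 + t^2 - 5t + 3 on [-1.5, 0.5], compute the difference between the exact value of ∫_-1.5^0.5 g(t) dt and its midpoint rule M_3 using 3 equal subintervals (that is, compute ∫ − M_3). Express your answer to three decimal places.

-0.370

Exact integral: ∫_-1.5^0.5 g(t) dt ≈ 7.16667.
M_3 ≈ 7.53704.
Error ≈ 7.16667 − 7.53704 ≈ -0.370.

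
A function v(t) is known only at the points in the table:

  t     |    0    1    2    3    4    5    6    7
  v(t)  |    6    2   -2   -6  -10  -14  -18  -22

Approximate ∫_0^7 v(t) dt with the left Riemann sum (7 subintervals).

-42

Δt = 1.
Sum = 1·[6 + 2 + (-2) + (-6) + (-10) + (-14) + (-18)] = -42.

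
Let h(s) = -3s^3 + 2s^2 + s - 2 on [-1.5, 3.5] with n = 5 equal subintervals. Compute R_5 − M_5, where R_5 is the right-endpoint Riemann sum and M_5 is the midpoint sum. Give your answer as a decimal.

R_5 = -145.625.
M_5 = -80.
R_5 − M_5 = -65.625.

-65.625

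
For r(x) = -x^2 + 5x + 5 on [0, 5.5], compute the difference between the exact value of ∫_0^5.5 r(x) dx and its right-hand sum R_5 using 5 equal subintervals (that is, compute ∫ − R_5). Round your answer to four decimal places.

2.6217

Exact integral: ∫_0^5.5 r(x) dx ≈ 47.666667.
R_5 = 45.045.
Error ≈ 47.666667 − 45.045 ≈ 2.6217.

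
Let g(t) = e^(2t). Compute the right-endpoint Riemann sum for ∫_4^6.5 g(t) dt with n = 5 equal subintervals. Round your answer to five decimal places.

Δt = (6.5 − 4)/5 = 0.5.
Right endpoints: 4.5, 5, 5.5, 6, 6.5.
g(4.5) ≈ 8103.08393, g(5) ≈ 22026.46579, g(5.5) ≈ 59874.14172, g(6) ≈ 162754.79142, g(6.5) ≈ 442413.39201.
Sum = Δt · [g(4.5) + g(5) + g(5.5) + g(6) + g(6.5)].
Sum ≈ 347585.93743.

347585.93743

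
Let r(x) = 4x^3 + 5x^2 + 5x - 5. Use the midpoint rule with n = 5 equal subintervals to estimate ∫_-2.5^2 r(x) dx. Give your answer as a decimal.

Δx = (2 − (-2.5))/5 = 0.9.
Midpoints: -2.05, -1.15, -0.25, 0.65, 1.55.
r(-2.05) = -28.698, r(-1.15) = -10.221, r(-0.25) = -6, r(0.65) = 1.461, r(1.55) = 29.658.
Sum = Δx · [r(-2.05) + r(-1.15) + r(-0.25) + r(0.65) + r(1.55)].
Sum = -12.42.

-12.42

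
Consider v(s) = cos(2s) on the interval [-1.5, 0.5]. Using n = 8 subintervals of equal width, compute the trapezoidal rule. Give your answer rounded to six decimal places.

0.481017

Δs = (0.5 − (-1.5))/8 = 0.25.
v(-1.5) ≈ -0.989992, v(-1.25) ≈ -0.801144, v(-1) ≈ -0.416147, v(-0.75) ≈ 0.070737, v(-0.5) ≈ 0.540302, v(-0.25) ≈ 0.877583, v(0) ≈ 1.000000, v(0.25) ≈ 0.877583, v(0.5) ≈ 0.540302.
T_8 = (Δs/2)·[v(s_0) + 2v(s_1) + ... + 2v(s_{7}) + v(s_8)].
Sum ≈ 0.481017.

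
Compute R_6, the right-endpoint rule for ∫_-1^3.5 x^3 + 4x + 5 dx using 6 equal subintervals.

Δx = (3.5 − (-1))/6 = 0.75.
Right endpoints: -0.25, 0.5, 1.25, 2, 2.75, 3.5.
f(-0.25) = 3.984375, f(0.5) = 7.125, f(1.25) = 11.953125, f(2) = 21, f(2.75) = 36.796875, f(3.5) = 61.875.
Sum = Δx · [f(-0.25) + f(0.5) + f(1.25) + ...].
Sum = 107.05078125.

107.05078125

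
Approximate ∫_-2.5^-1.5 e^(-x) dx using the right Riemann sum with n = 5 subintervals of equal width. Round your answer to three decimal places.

6.956

Δx = (-1.5 − (-2.5))/5 = 0.2.
Right endpoints: -2.3, -2.1, -1.9, -1.7, -1.5.
f(-2.3) ≈ 9.974, f(-2.1) ≈ 8.166, f(-1.9) ≈ 6.686, f(-1.7) ≈ 5.474, f(-1.5) ≈ 4.482.
Sum = Δx · [f(-2.3) + f(-2.1) + f(-1.9) + f(-1.7) + f(-1.5)].
Sum ≈ 6.956.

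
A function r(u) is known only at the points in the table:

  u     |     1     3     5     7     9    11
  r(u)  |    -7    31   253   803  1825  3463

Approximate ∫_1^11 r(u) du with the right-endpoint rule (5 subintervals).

Δu = 2.
Sum = 2·[31 + 253 + 803 + 1825 + 3463] = 12750.

12750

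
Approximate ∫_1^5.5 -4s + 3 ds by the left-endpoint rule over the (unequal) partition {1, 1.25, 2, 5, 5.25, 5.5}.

-25.5

Subinterval widths: 0.25, 0.75, 3, 0.25, 0.25.
Left endpoints: 1, 1.25, 2, 5, 5.25.
f(1) = -1, f(1.25) = -2, f(2) = -5, f(5) = -17, f(5.25) = -18.
Sum = Σ Δs_i · f(s_i).
Sum = -25.5.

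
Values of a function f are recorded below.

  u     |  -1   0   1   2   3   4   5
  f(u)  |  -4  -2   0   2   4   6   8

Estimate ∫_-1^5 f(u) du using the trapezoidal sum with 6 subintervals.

Δu = 1.
T_6 = (1/2)·[(-4) + 2·(-2) + 2·0 + 2·2 + 2·4 + 2·6 + 8] = 12.

12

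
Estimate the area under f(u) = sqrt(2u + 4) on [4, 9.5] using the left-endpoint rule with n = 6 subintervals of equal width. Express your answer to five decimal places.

22.29565

Δu = (9.5 − 4)/6 = 11/12.
Left endpoints: 4, 59/12, 35/6, 6.75, 23/3, 103/12.
f(4) ≈ 3.46410, f(59/12) ≈ 3.71932, f(35/6) ≈ 3.95811, f(6.75) ≈ 4.18330, f(23/3) ≈ 4.39697, f(103/12) ≈ 4.60072.
Sum = Δu · [f(4) + f(59/12) + f(35/6) + ...].
Sum ≈ 22.29565.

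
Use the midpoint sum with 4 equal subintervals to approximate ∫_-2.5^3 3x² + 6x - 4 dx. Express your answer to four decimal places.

Δx = (3 − (-2.5))/4 = 1.375.
Midpoints: -1.8125, -0.4375, 0.9375, 2.3125.
f(-1.8125) = -5.01953125, f(-0.4375) = -6.05078125, f(0.9375) = 4.26171875, f(2.3125) = 25.91796875.
Sum = Δx · [f(-1.8125) + f(-0.4375) + f(0.9375) + f(2.3125)].
Sum ≈ 26.2754.

26.2754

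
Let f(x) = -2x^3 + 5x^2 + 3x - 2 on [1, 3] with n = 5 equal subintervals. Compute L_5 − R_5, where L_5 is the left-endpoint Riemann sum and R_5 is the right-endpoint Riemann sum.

2.4

L_5 = 12.16.
R_5 = 9.76.
L_5 − R_5 = 2.4.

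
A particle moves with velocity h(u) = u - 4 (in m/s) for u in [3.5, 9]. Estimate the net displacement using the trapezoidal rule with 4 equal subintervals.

Δu = (9 − 3.5)/4 = 1.375.
h(3.5) = -0.5, h(4.875) = 0.875, h(6.25) = 2.25, h(7.625) = 3.625, h(9) = 5.
T_4 = (Δu/2)·[h(u_0) + 2h(u_1) + 2h(u_2) + 2h(u_3) + h(u_4)].
Sum = 12.375.

12.375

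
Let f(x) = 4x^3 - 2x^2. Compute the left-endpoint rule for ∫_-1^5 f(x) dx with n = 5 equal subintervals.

298.08

Δx = (5 − (-1))/5 = 1.2.
Left endpoints: -1, 0.2, 1.4, 2.6, 3.8.
f(-1) = -6, f(0.2) = -0.048, f(1.4) = 7.056, f(2.6) = 56.784, f(3.8) = 190.608.
Sum = Δx · [f(-1) + f(0.2) + f(1.4) + f(2.6) + f(3.8)].
Sum = 298.08.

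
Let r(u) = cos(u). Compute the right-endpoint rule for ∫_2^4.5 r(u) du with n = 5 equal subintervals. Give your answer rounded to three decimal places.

Δu = (4.5 − 2)/5 = 0.5.
Right endpoints: 2.5, 3, 3.5, 4, 4.5.
r(2.5) ≈ -0.801, r(3) ≈ -0.990, r(3.5) ≈ -0.936, r(4) ≈ -0.654, r(4.5) ≈ -0.211.
Sum = Δu · [r(2.5) + r(3) + r(3.5) + r(4) + r(4.5)].
Sum ≈ -1.796.

-1.796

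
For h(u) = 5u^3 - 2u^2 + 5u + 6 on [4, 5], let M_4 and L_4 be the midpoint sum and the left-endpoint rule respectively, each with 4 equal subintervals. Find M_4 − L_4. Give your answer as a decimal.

M_4 = 448.7421875.
L_4 = 413.265625.
M_4 − L_4 = 35.4765625.

35.4765625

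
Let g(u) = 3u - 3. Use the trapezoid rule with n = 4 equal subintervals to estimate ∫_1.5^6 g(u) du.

37.125

Δu = (6 − 1.5)/4 = 1.125.
g(1.5) = 1.5, g(2.625) = 4.875, g(3.75) = 8.25, g(4.875) = 11.625, g(6) = 15.
T_4 = (Δu/2)·[g(u_0) + 2g(u_1) + 2g(u_2) + 2g(u_3) + g(u_4)].
Sum = 37.125.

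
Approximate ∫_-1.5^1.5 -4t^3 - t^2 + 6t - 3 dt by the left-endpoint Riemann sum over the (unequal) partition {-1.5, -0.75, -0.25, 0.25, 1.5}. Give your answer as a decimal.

-8.03125

Subinterval widths: 0.75, 0.5, 0.5, 1.25.
Left endpoints: -1.5, -0.75, -0.25, 0.25.
f(-1.5) = -0.75, f(-0.75) = -6.375, f(-0.25) = -4.5, f(0.25) = -1.625.
Sum = Σ Δt_i · f(t_i).
Sum = -8.03125.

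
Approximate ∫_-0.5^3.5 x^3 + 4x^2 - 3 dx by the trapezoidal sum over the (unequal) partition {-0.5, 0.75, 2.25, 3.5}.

Subinterval widths: 1.25, 1.5, 1.25.
f(-0.5) = -2.125, f(0.75) = -0.328125, f(2.25) = 28.640625, f(3.5) = 88.875.
On each subinterval the trapezoid contributes (Δx_i/2)·[f(x_{i-1}) + f(x_i)].
Sum = 93.1484375.

93.1484375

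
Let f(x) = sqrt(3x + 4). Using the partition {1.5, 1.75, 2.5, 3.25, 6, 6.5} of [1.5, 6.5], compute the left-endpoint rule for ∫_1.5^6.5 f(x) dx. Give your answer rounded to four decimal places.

18.0958

Subinterval widths: 0.25, 0.75, 0.75, 2.75, 0.5.
Left endpoints: 1.5, 1.75, 2.5, 3.25, 6.
f(1.5) ≈ 2.9155, f(1.75) ≈ 3.0414, f(2.5) ≈ 3.3912, f(3.25) ≈ 3.7081, f(6) ≈ 4.6904.
Sum = Σ Δx_i · f(x_i).
Sum ≈ 18.0958.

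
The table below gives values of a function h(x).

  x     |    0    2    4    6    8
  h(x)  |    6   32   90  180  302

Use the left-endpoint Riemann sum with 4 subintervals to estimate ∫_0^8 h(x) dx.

616

Δx = 2.
Sum = 2·[6 + 32 + 90 + 180] = 616.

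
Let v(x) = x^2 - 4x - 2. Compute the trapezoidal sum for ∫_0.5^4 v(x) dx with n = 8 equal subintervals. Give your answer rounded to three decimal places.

-17.097

Δx = (4 − 0.5)/8 = 0.4375.
v(0.5) = -3.75, v(0.9375) = -4.87109375, v(1.375) = -5.609375, v(1.8125) = -5.96484375, v(2.25) = -5.9375, v(2.6875) = -5.52734375, v(3.125) = -4.734375, v(3.5625) = -3.55859375, v(4) = -2.
T_8 = (Δx/2)·[v(x_0) + 2v(x_1) + ... + 2v(x_{7}) + v(x_8)].
Sum ≈ -17.097.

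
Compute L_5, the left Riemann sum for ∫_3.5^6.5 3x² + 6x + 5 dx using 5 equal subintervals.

304.89

Δx = (6.5 − 3.5)/5 = 0.6.
Left endpoints: 3.5, 4.1, 4.7, 5.3, 5.9.
f(3.5) = 62.75, f(4.1) = 80.03, f(4.7) = 99.47, f(5.3) = 121.07, f(5.9) = 144.83.
Sum = Δx · [f(3.5) + f(4.1) + f(4.7) + f(5.3) + f(5.9)].
Sum = 304.89.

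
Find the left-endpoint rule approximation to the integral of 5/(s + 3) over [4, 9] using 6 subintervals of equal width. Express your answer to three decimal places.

2.823

Δs = (9 − 4)/6 = 5/6.
Left endpoints: 4, 29/6, 17/3, 6.5, 22/3, 49/6.
f(4) = 5/7, f(29/6) = 30/47, f(17/3) = 15/26, f(6.5) = 10/19, f(22/3) = 15/31, f(49/6) = 30/67.
Sum = Δs · [f(4) + f(29/6) + f(17/3) + ...].
Sum ≈ 2.823.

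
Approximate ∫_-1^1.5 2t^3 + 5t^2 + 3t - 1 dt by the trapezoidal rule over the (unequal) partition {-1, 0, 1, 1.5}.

Subinterval widths: 1, 1, 0.5.
f(-1) = -1, f(0) = -1, f(1) = 9, f(1.5) = 21.5.
On each subinterval the trapezoid contributes (Δt_i/2)·[f(t_{i-1}) + f(t_i)].
Sum = 10.625.

10.625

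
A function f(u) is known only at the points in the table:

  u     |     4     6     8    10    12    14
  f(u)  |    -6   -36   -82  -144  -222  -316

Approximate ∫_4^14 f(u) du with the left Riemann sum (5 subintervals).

-980

Δu = 2.
Sum = 2·[(-6) + (-36) + (-82) + (-144) + (-222)] = -980.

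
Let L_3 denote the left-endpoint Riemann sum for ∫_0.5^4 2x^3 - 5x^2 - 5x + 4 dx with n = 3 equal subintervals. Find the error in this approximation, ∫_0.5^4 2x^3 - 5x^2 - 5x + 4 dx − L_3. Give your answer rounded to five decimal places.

11.62616

Exact integral: ∫_0.5^4 f(x) dx ≈ -3.8645833.
L_3 ≈ -15.4907407.
Error ≈ -3.8645833 − (-15.4907407) ≈ 11.62616.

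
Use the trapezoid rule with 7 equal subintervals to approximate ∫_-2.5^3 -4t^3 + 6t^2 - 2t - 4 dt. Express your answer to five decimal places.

Δt = (3 − (-2.5))/7 = 11/14.
f(-2.5) = 101, f(-12/7) = 12764/343, f(-13/14) = 2138/343, f(-1/7) = -1228/343, f(9/14) = -1327/343, f(10/7) = -2152/343, f(31/14) = -7696/343, f(3) = -64.
T_7 = (Δt/2)·[f(t_0) + 2f(t_1) + ... + 2f(t_{6}) + f(t_7)].
Sum ≈ 20.26020.

20.26020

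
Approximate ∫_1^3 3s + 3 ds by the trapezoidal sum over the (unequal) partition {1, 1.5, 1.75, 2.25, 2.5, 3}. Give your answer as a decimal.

18

Subinterval widths: 0.5, 0.25, 0.5, 0.25, 0.5.
f(1) = 6, f(1.5) = 7.5, f(1.75) = 8.25, f(2.25) = 9.75, f(2.5) = 10.5, f(3) = 12.
On each subinterval the trapezoid contributes (Δs_i/2)·[f(s_{i-1}) + f(s_i)].
Sum = 18.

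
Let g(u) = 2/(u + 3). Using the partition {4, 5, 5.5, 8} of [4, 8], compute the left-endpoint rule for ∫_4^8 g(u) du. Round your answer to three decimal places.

0.999

Subinterval widths: 1, 0.5, 2.5.
Left endpoints: 4, 5, 5.5.
g(4) = 2/7, g(5) = 0.25, g(5.5) = 4/17.
Sum = Σ Δu_i · g(u_i).
Sum ≈ 0.999.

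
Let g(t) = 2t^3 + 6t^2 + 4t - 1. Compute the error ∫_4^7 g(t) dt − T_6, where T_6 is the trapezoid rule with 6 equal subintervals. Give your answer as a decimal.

-4.875

Exact integral: ∫_4^7 g(t) dt = 1693.5.
T_6 = 1698.375.
Error = 1693.5 − 1698.375 = -4.875.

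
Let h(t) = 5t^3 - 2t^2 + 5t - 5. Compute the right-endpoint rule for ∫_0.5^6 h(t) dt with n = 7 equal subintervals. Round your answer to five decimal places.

Δt = (6 − 0.5)/7 = 11/14.
Right endpoints: 9/7, 29/14, 20/7, 51/14, 31/7, 73/14, 6.
h(9/7) = 3001/343, h(29/14) = 113097/2744, h(20/7) = 37585/343, h(51/14) = 626687/2744, h(31/7) = 141381/343, h(73/14) = 1853693/2744, h(6) = 1033.
Sum = Δt · [h(9/7) + h(29/14) + h(20/7) + ...].
Sum ≈ 1971.09056.

1971.09056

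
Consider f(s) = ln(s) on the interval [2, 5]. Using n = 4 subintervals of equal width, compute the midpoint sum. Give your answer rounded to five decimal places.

3.66784

Δs = (5 − 2)/4 = 0.75.
Midpoints: 2.375, 3.125, 3.875, 4.625.
f(2.375) ≈ 0.86500, f(3.125) ≈ 1.13943, f(3.875) ≈ 1.35455, f(4.625) ≈ 1.53148.
Sum = Δs · [f(2.375) + f(3.125) + f(3.875) + f(4.625)].
Sum ≈ 3.66784.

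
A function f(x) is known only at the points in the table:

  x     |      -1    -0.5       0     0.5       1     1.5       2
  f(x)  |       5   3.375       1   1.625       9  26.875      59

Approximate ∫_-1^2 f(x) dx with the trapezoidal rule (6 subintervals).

36.9375

Δx = 0.5.
T_6 = (0.5/2)·[5 + 2·3.375 + 2·1 + 2·1.625 + 2·9 + 2·26.875 + 59] = 36.9375.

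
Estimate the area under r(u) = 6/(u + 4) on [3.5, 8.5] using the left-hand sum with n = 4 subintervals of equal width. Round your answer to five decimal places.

3.27381

Δu = (8.5 − 3.5)/4 = 1.25.
Left endpoints: 3.5, 4.75, 6, 7.25.
r(3.5) = 0.8, r(4.75) = 24/35, r(6) = 0.6, r(7.25) = 8/15.
Sum = Δu · [r(3.5) + r(4.75) + r(6) + r(7.25)].
Sum ≈ 3.27381.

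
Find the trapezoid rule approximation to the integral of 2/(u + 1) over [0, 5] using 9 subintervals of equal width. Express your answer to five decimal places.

3.63213

Δu = (5 − 0)/9 = 5/9.
f(0) = 2, f(5/9) = 9/7, f(10/9) = 18/19, f(5/3) = 0.75, f(20/9) = 18/29, f(25/9) = 9/17, f(10/3) = 6/13, f(35/9) = 9/22, f(40/9) = 18/49, f(5) = 1/3.
T_9 = (Δu/2)·[f(u_0) + 2f(u_1) + ... + 2f(u_{8}) + f(u_9)].
Sum ≈ 3.63213.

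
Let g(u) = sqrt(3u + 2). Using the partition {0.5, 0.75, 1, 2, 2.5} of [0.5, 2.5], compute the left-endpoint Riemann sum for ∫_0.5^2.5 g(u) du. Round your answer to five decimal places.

4.63338

Subinterval widths: 0.25, 0.25, 1, 0.5.
Left endpoints: 0.5, 0.75, 1, 2.
g(0.5) ≈ 1.87083, g(0.75) ≈ 2.06155, g(1) ≈ 2.23607, g(2) ≈ 2.82843.
Sum = Σ Δu_i · g(u_i).
Sum ≈ 4.63338.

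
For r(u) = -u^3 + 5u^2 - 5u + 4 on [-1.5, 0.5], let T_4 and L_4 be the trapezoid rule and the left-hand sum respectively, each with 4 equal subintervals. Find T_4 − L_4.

-5.875

T_4 = 20.625.
L_4 = 26.5.
T_4 − L_4 = -5.875.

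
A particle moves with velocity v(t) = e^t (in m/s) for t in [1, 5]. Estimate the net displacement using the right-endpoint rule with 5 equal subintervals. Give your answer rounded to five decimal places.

211.66158

Δt = (5 − 1)/5 = 0.8.
Right endpoints: 1.8, 2.6, 3.4, 4.2, 5.
v(1.8) ≈ 6.04965, v(2.6) ≈ 13.46374, v(3.4) ≈ 29.96410, v(4.2) ≈ 66.68633, v(5) ≈ 148.41316.
Sum = Δt · [v(1.8) + v(2.6) + v(3.4) + v(4.2) + v(5)].
Sum ≈ 211.66158.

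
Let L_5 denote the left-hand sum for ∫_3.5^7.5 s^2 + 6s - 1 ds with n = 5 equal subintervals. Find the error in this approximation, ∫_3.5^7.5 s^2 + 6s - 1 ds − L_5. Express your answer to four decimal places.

Exact integral: ∫_3.5^7.5 f(s) ds ≈ 254.333333.
L_5 = 227.56.
Error ≈ 254.333333 − 227.56 ≈ 26.7733.

26.7733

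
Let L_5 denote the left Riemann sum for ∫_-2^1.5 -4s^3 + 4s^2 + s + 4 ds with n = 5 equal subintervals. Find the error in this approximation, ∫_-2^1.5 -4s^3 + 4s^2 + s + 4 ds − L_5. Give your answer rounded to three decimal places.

Exact integral: ∫_-2^1.5 f(s) ds ≈ 39.22917.
L_5 = 58.38.
Error ≈ 39.22917 − 58.38 ≈ -19.151.

-19.151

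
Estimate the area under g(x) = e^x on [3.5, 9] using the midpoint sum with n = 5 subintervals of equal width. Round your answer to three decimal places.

Δx = (9 − 3.5)/5 = 1.1.
Midpoints: 4.05, 5.15, 6.25, 7.35, 8.45.
g(4.05) ≈ 57.397, g(5.15) ≈ 172.431, g(6.25) ≈ 518.013, g(7.35) ≈ 1556.197, g(8.45) ≈ 4675.073.
Sum = Δx · [g(4.05) + g(5.15) + g(6.25) + g(7.35) + g(8.45)].
Sum ≈ 7677.022.

7677.022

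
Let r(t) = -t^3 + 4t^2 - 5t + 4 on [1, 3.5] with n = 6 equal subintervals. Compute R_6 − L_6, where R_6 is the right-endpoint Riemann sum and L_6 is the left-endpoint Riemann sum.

R_6 ≈ -1.709346.
L_6 ≈ 2.196904.
R_6 − L_6 = -3.90625.

-3.90625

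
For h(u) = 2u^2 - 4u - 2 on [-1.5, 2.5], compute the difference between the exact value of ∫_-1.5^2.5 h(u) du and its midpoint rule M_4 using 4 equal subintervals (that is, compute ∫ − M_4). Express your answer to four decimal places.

Exact integral: ∫_-1.5^2.5 h(u) du ≈ -3.333333.
M_4 = -4.
Error ≈ -3.333333 − (-4) ≈ 0.6667.

0.6667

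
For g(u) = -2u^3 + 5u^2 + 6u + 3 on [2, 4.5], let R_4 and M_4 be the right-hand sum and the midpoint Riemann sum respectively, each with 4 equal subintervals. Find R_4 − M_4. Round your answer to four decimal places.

R_4 ≈ -26.474609.
M_4 ≈ -1.059570.
R_4 − M_4 ≈ -25.4150.

-25.4150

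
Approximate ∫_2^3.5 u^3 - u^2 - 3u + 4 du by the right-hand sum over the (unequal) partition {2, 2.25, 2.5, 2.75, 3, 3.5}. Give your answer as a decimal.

19.921875

Subinterval widths: 0.25, 0.25, 0.25, 0.25, 0.5.
Right endpoints: 2.25, 2.5, 2.75, 3, 3.5.
f(2.25) = 3.578125, f(2.5) = 5.875, f(2.75) = 8.984375, f(3) = 13, f(3.5) = 24.125.
Sum = Σ Δu_i · f(u_i).
Sum = 19.921875.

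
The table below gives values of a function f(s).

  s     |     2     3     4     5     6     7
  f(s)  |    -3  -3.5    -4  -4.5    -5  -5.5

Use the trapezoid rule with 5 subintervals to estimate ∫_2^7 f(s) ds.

-21.25

Δs = 1.
T_5 = (1/2)·[(-3) + 2·(-3.5) + 2·(-4) + 2·(-4.5) + 2·(-5) + (-5.5)] = -21.25.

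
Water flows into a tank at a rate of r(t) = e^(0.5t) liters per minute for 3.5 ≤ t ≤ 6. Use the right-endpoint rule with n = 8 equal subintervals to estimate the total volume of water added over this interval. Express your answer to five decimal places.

Δt = (6 − 3.5)/8 = 0.3125.
Right endpoints: 3.8125, 4.125, 4.4375, 4.75, 5.0625, 5.375, 5.6875, 6.
r(3.8125) ≈ 6.72781, r(4.125) ≈ 7.86561, r(4.4375) ≈ 9.19583, r(4.75) ≈ 10.75101, r(5.0625) ≈ 12.56921, r(5.375) ≈ 14.69489, r(5.6875) ≈ 17.18007, r(6) ≈ 20.08554.
Sum = Δt · [r(3.8125) + r(4.125) + r(4.4375) + ...].
Sum ≈ 30.95937.

30.95937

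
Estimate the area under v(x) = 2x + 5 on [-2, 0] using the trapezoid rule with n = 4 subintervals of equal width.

6

Δx = (0 − (-2))/4 = 0.5.
v(-2) = 1, v(-1.5) = 2, v(-1) = 3, v(-0.5) = 4, v(0) = 5.
T_4 = (Δx/2)·[v(x_0) + 2v(x_1) + 2v(x_2) + 2v(x_3) + v(x_4)].
Sum = 6.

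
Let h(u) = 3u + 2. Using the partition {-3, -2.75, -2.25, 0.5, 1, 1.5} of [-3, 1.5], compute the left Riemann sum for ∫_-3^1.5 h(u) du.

-13.6875

Subinterval widths: 0.25, 0.5, 2.75, 0.5, 0.5.
Left endpoints: -3, -2.75, -2.25, 0.5, 1.
h(-3) = -7, h(-2.75) = -6.25, h(-2.25) = -4.75, h(0.5) = 3.5, h(1) = 5.
Sum = Σ Δu_i · h(u_i).
Sum = -13.6875.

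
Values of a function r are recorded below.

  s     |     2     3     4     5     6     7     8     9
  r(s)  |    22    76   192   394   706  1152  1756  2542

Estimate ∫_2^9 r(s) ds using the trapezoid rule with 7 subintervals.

Δs = 1.
T_7 = (1/2)·[22 + 2·76 + 2·192 + 2·394 + 2·706 + 2·1152 + 2·1756 + 2542] = 5558.

5558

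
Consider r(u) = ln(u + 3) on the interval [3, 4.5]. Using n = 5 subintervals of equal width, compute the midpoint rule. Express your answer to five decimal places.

2.86134

Δu = (4.5 − 3)/5 = 0.3.
Midpoints: 3.15, 3.45, 3.75, 4.05, 4.35.
r(3.15) ≈ 1.81645, r(3.45) ≈ 1.86408, r(3.75) ≈ 1.90954, r(4.05) ≈ 1.95303, r(4.35) ≈ 1.99470.
Sum = Δu · [r(3.15) + r(3.45) + r(3.75) + r(4.05) + r(4.35)].
Sum ≈ 2.86134.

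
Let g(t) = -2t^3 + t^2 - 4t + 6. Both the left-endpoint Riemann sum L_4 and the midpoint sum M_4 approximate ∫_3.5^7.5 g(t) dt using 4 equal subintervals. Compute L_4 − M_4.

L_4 = -1101.
M_4 = -1434.
L_4 − M_4 = 333.

333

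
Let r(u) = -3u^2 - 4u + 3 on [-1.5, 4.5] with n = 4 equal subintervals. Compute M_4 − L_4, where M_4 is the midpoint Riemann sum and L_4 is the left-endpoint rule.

M_4 = -109.125.
L_4 = -60.75.
M_4 − L_4 = -48.375.

-48.375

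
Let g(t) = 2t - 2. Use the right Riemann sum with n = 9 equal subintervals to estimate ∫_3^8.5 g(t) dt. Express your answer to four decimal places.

Δt = (8.5 − 3)/9 = 11/18.
Right endpoints: 65/18, 38/9, 29/6, 49/9, 109/18, 20/3, 131/18, 71/9, 8.5.
g(65/18) = 47/9, g(38/9) = 58/9, g(29/6) = 23/3, g(49/9) = 80/9, g(109/18) = 91/9, g(20/3) = 34/3, g(131/18) = 113/9, g(71/9) = 124/9, g(8.5) = 15.
Sum = Δt · [g(65/18) + g(38/9) + g(29/6) + ...].
Sum ≈ 55.6111.

55.6111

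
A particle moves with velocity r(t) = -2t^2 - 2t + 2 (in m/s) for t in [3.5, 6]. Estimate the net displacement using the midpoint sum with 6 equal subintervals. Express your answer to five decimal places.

Δt = (6 − 3.5)/6 = 5/12.
Midpoints: 89/24, 4.125, 109/24, 119/24, 5.375, 139/24.
r(89/24) = -9481/288, r(4.125) = -40.28125, r(109/24) = -13921/288, r(119/24) = -16441/288, r(5.375) = -66.53125, r(139/24) = -22081/288.
Sum = Δt · [r(89/24) + r(4.125) + r(109/24) + ...].
Sum ≈ -134.09433.

-134.09433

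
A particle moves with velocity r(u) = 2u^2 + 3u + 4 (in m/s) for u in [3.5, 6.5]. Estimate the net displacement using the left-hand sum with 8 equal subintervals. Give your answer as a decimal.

198.703125

Δu = (6.5 − 3.5)/8 = 0.375.
Left endpoints: 3.5, 3.875, 4.25, 4.625, 5, 5.375, 5.75, 6.125.
r(3.5) = 39, r(3.875) = 45.65625, r(4.25) = 52.875, r(4.625) = 60.65625, r(5) = 69, r(5.375) = 77.90625, r(5.75) = 87.375, r(6.125) = 97.40625.
Sum = Δu · [r(3.5) + r(3.875) + r(4.25) + ...].
Sum = 198.703125.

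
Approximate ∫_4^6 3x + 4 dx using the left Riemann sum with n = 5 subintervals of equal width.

36.8

Δx = (6 − 4)/5 = 0.4.
Left endpoints: 4, 4.4, 4.8, 5.2, 5.6.
f(4) = 16, f(4.4) = 17.2, f(4.8) = 18.4, f(5.2) = 19.6, f(5.6) = 20.8.
Sum = Δx · [f(4) + f(4.4) + f(4.8) + f(5.2) + f(5.6)].
Sum = 36.8.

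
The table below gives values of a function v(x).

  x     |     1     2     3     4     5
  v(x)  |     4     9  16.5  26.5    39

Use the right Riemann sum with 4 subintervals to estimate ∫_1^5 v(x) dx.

Δx = 1.
Sum = 1·[9 + 16.5 + 26.5 + 39] = 91.

91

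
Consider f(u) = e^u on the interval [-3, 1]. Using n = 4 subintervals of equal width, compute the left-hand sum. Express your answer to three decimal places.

Δu = (1 − (-3))/4 = 1.
Left endpoints: -3, -2, -1, 0.
f(-3) ≈ 0.050, f(-2) ≈ 0.135, f(-1) ≈ 0.368, f(0) ≈ 1.000.
Sum = Δu · [f(-3) + f(-2) + f(-1) + f(0)].
Sum ≈ 1.553.

1.553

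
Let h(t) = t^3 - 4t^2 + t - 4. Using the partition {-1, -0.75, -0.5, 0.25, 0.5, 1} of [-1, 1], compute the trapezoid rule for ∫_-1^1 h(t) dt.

Subinterval widths: 0.25, 0.25, 0.75, 0.25, 0.5.
h(-1) = -10, h(-0.75) = -7.421875, h(-0.5) = -5.625, h(0.25) = -3.984375, h(0.5) = -4.375, h(1) = -6.
On each subinterval the trapezoid contributes (Δt_i/2)·[h(t_{i-1}) + h(t_i)].
Sum = -11.05078125.

-11.05078125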